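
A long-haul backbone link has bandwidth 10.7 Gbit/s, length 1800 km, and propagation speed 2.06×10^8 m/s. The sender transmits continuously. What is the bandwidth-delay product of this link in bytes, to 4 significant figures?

Propagation delay = 1800000 / 206000000 = 0.00873786 s.
BDP = R × t_prop = 10700000000 × 0.00873786 = 93495100 bits.
In bytes: 93495100/8 = 11690000 bytes.

11690000 bytes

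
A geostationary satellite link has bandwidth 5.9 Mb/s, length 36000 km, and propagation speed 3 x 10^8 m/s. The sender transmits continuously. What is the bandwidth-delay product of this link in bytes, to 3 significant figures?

Propagation delay = 36000000 / 300000000 = 0.12 s.
BDP = R × t_prop = 5900000 × 0.12 = 708000 bits.
In bytes: 708000/8 = 88500 bytes.

88500 bytes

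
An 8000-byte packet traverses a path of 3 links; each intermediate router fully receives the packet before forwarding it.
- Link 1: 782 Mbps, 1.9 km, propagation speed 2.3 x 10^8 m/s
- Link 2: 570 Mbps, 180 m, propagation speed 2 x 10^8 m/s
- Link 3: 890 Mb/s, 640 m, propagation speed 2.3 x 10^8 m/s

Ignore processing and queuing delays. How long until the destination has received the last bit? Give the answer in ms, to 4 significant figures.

L = 8000 × 8 = 64000 bits.
Transmission delays (L/R per hop): 0.0818414, 0.112281, 0.0719101 ms; sum = 0.266032 ms.
Propagation delays (d/s per hop): 0.00826087, 0.0009, 0.00278261 ms; sum = 0.0119435 ms.
End-to-end = 0.2780 ms.

0.2780 ms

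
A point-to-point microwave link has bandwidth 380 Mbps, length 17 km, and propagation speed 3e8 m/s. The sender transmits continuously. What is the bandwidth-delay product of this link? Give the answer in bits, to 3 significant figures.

Propagation delay = 17000 / 300000000 = 5.66667e-05 s.
BDP = R × t_prop = 380000000 × 5.66667e-05 = 21533.3 bits.

21500 bits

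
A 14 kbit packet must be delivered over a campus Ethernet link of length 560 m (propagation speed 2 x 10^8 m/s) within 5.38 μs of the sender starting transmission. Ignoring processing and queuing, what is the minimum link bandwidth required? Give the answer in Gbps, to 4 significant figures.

Propagation delay = 560 / 200000000 = 2.8 μs.
Transmission budget = 5.38 − 2.8 = 2.58 μs.
R ≥ L / t_tx = 14000 bits / 2.58e-06 s = 5.426 Gbps.

5.426 Gbps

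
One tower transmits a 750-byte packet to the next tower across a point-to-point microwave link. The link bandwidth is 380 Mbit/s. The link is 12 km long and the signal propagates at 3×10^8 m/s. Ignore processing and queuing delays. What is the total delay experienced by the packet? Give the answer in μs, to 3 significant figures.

55.8 μs

L = 750 × 8 = 6000 bits.
Transmission delay = L/R = 6000 / 380000000 = 15.7895 μs.
Propagation delay = d/s = 12000 m / 300000000 m/s = 40 μs.
Total = 55.8 μs.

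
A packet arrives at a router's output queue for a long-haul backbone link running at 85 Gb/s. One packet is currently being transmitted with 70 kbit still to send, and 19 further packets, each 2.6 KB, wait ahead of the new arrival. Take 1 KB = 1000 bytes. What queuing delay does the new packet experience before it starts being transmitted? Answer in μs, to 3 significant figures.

Each queued packet: L/R = 20800/85000000000 = 0.244706 μs.
19 queued → 4.64941 μs.
Plus remaining 70000 bits of current packet: 0.823529 μs.
Queuing delay = 5.47 μs.

5.47 μs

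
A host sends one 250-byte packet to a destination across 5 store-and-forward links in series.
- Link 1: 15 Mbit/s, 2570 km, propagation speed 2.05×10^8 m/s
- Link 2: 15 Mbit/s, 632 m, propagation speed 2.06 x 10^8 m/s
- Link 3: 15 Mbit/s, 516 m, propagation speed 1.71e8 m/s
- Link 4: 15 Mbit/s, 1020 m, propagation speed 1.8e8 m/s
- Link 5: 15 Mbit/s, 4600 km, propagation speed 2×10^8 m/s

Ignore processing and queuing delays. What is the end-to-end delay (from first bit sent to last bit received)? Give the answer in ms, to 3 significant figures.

L = 250 × 8 = 2000 bits.
Transmission delay per hop = L/R = 2000/15000000 = 0.133333 ms; 5 hops → 0.666667 ms.
Propagation delays (d/s per hop): 12.5366, 0.00306796, 0.00301754, 0.00566667, 23 ms; sum = 35.5483 ms.
End-to-end = 36.2 ms.

36.2 ms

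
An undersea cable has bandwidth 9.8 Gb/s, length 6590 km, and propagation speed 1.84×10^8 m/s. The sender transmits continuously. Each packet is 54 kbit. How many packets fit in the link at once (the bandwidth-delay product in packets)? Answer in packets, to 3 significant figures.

6500 packets

Propagation delay = 6590000 / 184000000 = 0.0358152 s.
BDP = R × t_prop = 9800000000 × 0.0358152 = 350989000 bits.
In packets of 54000 bits: 6500 packets.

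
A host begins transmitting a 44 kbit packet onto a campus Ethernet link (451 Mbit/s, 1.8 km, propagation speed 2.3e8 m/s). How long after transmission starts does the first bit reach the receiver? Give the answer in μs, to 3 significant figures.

7.83 μs

First bit experiences only propagation delay: d/s = 1800/2.3e+08 = 7.83 μs.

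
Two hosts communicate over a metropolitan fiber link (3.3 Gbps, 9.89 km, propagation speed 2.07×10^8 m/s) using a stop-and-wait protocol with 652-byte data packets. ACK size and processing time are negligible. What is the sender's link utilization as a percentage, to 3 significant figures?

t_tx = L/R = 5216/3300000000 = 1.58061e-06 s.
t_prop = 9890/2.07e+08 = 4.77778e-05 s; RTT = 9.55556e-05 s.
Cycle = t_tx + RTT = 9.71362e-05 s.
Utilization = t_tx / cycle = 1.58061e-06/9.71362e-05 = 1.63 %.

1.63 %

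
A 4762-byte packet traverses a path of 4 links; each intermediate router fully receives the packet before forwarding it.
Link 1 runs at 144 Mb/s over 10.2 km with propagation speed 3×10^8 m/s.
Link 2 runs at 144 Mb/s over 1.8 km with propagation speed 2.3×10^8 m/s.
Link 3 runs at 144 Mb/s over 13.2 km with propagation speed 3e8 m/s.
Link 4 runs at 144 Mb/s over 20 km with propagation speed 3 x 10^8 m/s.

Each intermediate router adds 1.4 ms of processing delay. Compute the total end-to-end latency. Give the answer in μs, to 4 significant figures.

5411 μs

L = 4762 × 8 = 38096 bits.
Transmission delay per hop = L/R = 38096/144000000 = 264.556 μs; 4 hops → 1058.22 μs.
Propagation delays (d/s per hop): 34, 7.82609, 44, 66.6667 μs; sum = 152.493 μs.
Processing at 3 router(s): 3 × 1.4 ms = 4200 μs.
End-to-end = 5411 μs.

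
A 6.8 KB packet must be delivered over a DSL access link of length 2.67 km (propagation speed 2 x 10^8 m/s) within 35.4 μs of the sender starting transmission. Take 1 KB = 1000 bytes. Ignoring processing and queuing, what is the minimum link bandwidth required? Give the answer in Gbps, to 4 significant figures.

2.467 Gbps

L = 54400 bits.
Propagation delay = 2670 / 200000000 = 13.35 μs.
Transmission budget = 35.4 − 13.35 = 22.05 μs.
R ≥ L / t_tx = 54400 bits / 2.205e-05 s = 2.467 Gbps.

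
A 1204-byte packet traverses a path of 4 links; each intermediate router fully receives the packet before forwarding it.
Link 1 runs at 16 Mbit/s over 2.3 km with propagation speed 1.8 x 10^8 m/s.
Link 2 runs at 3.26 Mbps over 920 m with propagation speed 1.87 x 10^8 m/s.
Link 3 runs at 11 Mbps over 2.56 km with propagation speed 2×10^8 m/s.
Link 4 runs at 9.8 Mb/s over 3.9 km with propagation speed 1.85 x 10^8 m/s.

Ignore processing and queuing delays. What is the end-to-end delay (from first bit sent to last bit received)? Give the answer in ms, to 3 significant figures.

L = 1204 × 8 = 9632 bits.
Transmission delays (L/R per hop): 0.602, 2.9546, 0.875636, 0.982857 ms; sum = 5.41509 ms.
Propagation delays (d/s per hop): 0.0127778, 0.00491979, 0.0128, 0.0210811 ms; sum = 0.0515786 ms.
End-to-end = 5.47 ms.

5.47 ms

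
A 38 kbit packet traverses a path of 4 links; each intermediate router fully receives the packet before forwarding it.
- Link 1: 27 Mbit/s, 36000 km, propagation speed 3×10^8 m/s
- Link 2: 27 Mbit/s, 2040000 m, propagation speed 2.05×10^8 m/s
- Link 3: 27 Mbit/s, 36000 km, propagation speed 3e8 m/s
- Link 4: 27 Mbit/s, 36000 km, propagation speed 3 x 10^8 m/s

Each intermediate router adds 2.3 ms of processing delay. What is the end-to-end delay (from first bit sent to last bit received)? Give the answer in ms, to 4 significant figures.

382.5 ms

L = 38000 bits.
Transmission delay per hop = L/R = 38000/27000000 = 1.40741 ms; 4 hops → 5.62963 ms.
Propagation delays (d/s per hop): 120, 9.95122, 120, 120 ms; sum = 369.951 ms.
Processing at 3 router(s): 3 × 2.3 ms = 6.9 ms.
End-to-end = 382.5 ms.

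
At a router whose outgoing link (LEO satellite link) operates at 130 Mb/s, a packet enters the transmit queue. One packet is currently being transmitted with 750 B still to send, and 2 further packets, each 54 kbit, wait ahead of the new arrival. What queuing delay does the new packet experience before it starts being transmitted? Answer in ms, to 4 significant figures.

0.8769 ms

Each queued packet: L/R = 54000/130000000 = 0.415385 ms.
2 queued → 0.830769 ms.
Plus remaining 6000 bits of current packet: 0.0461538 ms.
Queuing delay = 0.8769 ms.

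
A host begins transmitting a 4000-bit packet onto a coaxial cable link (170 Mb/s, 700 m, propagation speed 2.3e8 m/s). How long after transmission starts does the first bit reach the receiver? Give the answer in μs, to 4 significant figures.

First bit experiences only propagation delay: d/s = 700/2.3e+08 = 3.043 μs.

3.043 μs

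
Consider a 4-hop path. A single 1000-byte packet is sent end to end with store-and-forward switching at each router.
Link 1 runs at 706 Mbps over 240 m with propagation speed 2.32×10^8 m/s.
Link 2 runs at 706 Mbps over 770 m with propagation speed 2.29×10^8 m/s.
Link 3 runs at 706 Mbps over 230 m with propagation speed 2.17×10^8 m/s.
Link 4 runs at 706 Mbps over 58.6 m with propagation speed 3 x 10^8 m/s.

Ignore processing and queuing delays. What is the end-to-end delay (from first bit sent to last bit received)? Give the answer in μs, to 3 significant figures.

51.0 μs

L = 1000 × 8 = 8000 bits.
Transmission delay per hop = L/R = 8000/706000000 = 11.3314 μs; 4 hops → 45.3258 μs.
Propagation delays (d/s per hop): 1.03448, 3.36245, 1.05991, 0.195333 μs; sum = 5.65217 μs.
End-to-end = 51.0 μs.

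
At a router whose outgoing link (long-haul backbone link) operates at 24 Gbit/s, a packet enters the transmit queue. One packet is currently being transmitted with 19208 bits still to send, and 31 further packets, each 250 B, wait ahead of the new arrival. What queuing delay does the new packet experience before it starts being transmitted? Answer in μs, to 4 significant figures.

Each queued packet: L/R = 2000/24000000000 = 0.0833333 μs.
31 queued → 2.58333 μs.
Plus remaining 19208 bits of current packet: 0.800333 μs.
Queuing delay = 3.384 μs.

3.384 μs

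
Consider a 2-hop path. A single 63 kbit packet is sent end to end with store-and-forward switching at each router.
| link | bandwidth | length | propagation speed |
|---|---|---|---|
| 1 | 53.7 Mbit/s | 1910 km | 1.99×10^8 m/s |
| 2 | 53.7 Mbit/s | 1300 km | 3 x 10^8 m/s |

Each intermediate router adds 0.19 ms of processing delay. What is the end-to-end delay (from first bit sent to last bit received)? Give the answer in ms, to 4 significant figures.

L = 63000 bits.
Transmission delay per hop = L/R = 63000/53700000 = 1.17318 ms; 2 hops → 2.34637 ms.
Propagation delays (d/s per hop): 9.59799, 4.33333 ms; sum = 13.9313 ms.
Processing at 1 router(s): 1 × 0.19 ms = 0.19 ms.
End-to-end = 16.47 ms.

16.47 ms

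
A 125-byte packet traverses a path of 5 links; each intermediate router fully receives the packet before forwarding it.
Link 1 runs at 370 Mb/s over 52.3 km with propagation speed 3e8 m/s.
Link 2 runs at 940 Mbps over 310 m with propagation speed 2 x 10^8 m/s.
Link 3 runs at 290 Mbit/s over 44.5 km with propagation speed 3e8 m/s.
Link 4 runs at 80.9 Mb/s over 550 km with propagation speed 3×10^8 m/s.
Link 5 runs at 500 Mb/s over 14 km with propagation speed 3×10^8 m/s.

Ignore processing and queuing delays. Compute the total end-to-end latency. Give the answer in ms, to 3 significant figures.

2.23 ms

L = 125 × 8 = 1000 bits.
Transmission delays (L/R per hop): 0.0027027, 0.00106383, 0.00344828, 0.0123609, 0.002 ms; sum = 0.0215757 ms.
Propagation delays (d/s per hop): 0.174333, 0.00155, 0.148333, 1.83333, 0.0466667 ms; sum = 2.20422 ms.
End-to-end = 2.23 ms.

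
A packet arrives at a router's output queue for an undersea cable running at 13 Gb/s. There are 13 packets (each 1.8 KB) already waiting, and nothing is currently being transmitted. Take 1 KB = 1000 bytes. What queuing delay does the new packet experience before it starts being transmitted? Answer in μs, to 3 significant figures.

14.4 μs

Each queued packet: L/R = 14400/13000000000 = 1.10769 μs.
13 queued → 14.4 μs.
Queuing delay = 14.4 μs.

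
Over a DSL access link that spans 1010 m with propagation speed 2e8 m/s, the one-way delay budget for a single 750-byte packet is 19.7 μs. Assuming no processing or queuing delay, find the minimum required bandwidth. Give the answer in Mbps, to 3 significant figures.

410 Mbps

L = 6000 bits.
Propagation delay = 1010 / 200000000 = 5.05 μs.
Transmission budget = 19.7 − 5.05 = 14.65 μs.
R ≥ L / t_tx = 6000 bits / 1.465e-05 s = 410 Mbps.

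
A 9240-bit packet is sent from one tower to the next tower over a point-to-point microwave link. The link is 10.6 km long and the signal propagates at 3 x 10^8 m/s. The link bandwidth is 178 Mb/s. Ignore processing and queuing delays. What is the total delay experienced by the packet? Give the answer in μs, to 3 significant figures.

Transmission delay = L/R = 9240 / 178000000 = 51.9101 μs.
Propagation delay = d/s = 10600 m / 300000000 m/s = 35.3333 μs.
Total = 87.2 μs.

87.2 μs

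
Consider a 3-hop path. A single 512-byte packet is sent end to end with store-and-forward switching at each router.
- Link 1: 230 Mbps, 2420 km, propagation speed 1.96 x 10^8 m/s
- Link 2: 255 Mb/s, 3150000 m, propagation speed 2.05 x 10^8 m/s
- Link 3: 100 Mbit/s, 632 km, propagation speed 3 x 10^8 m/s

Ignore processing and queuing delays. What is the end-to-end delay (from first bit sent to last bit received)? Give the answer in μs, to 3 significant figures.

29900 μs

L = 512 × 8 = 4096 bits.
Transmission delays (L/R per hop): 17.8087, 16.0627, 40.96 μs; sum = 74.8314 μs.
Propagation delays (d/s per hop): 12346.9, 15365.9, 2106.67 μs; sum = 29819.5 μs.
End-to-end = 29900 μs.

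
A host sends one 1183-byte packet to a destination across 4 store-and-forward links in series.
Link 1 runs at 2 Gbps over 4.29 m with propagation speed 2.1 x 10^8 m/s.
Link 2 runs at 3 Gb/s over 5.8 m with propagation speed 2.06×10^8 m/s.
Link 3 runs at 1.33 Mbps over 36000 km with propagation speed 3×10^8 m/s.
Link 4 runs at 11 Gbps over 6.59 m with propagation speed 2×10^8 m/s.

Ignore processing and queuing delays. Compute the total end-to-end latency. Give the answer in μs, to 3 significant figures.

127000 μs

L = 1183 × 8 = 9464 bits.
Transmission delays (L/R per hop): 4.732, 3.15467, 7115.79, 0.860364 μs; sum = 7124.54 μs.
Propagation delays (d/s per hop): 0.0204286, 0.0281553, 120000, 0.03295 μs; sum = 120000 μs.
End-to-end = 127000 μs.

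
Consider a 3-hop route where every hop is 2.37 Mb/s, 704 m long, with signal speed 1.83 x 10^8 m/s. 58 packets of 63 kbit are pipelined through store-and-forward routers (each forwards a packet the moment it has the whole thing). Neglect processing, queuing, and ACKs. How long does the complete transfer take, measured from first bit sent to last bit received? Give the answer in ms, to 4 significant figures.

Per-hop transmission t_tx = L/R = 63000/2370000 = 26.5823 ms.
Per-hop propagation t_prop = 704/183000000 = 0.00384699 ms.
Pipeline fill: first packet needs 3·t_tx to clear all hops; remaining 57 packets each add one t_tx.
Total = (3+58-1)·t_tx + 3·t_prop = 60·26.5823 + 3·0.00384699 = 1595 ms.

1595 ms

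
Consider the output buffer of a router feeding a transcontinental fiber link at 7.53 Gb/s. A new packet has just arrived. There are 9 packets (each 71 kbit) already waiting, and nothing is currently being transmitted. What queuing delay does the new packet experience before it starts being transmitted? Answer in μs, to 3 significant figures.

84.9 μs

Each queued packet: L/R = 71000/7530000000 = 9.42895 μs.
9 queued → 84.8606 μs.
Queuing delay = 84.9 μs.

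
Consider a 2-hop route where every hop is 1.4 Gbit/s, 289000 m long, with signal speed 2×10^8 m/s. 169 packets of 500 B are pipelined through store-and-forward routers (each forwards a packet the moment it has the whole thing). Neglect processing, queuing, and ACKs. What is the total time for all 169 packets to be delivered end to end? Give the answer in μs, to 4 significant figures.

3376 μs

Per-hop transmission t_tx = L/R = 4000/1400000000 = 2.85714 μs.
Per-hop propagation t_prop = 289000/200000000 = 1445 μs.
Pipeline fill: first packet needs 2·t_tx to clear all hops; remaining 168 packets each add one t_tx.
Total = (2+169-1)·t_tx + 2·t_prop = 170·2.85714 + 2·1445 = 3376 μs.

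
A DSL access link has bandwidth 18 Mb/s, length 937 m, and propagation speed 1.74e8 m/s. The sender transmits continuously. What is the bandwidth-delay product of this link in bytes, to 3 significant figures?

12.1 bytes

Propagation delay = 937 / 174000000 = 5.38506e-06 s.
BDP = R × t_prop = 18000000 × 5.38506e-06 = 96.931 bits.
In bytes: 96.931/8 = 12.1 bytes.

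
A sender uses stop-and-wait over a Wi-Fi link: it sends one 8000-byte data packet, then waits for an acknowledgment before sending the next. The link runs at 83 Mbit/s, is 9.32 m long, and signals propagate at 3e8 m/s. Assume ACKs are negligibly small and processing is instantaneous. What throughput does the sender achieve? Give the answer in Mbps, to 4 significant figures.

82.99 Mbps

t_tx = L/R = 64000/83000000 = 0.000771084 s.
t_prop = 9.32/300000000 = 3.10667e-08 s; RTT = 6.21333e-08 s.
Cycle = t_tx + RTT = 0.000771146 s.
Throughput = L / cycle = 64000 / 0.000771146 = 82.99 Mbps.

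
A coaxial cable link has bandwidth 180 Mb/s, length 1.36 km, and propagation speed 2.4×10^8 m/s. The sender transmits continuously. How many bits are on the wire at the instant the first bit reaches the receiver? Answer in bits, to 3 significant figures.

Propagation delay = 1360 / 240000000 = 5.66667e-06 s.
BDP = R × t_prop = 180000000 × 5.66667e-06 = 1020 bits.

1020 bits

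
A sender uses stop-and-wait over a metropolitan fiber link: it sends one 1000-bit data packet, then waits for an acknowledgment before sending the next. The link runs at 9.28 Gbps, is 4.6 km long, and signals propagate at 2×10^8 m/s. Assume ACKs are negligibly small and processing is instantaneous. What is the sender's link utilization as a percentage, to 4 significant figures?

t_tx = L/R = 1000/9280000000 = 1.07759e-07 s.
t_prop = 4600/200000000 = 2.3e-05 s; RTT = 4.6e-05 s.
Cycle = t_tx + RTT = 4.61078e-05 s.
Utilization = t_tx / cycle = 1.07759e-07/4.61078e-05 = 0.2337 %.

0.2337 %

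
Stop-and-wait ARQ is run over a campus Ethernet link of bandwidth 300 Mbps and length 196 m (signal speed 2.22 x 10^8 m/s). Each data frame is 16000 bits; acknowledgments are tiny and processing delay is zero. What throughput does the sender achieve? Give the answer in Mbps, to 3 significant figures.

290 Mbps

t_tx = L/R = 16000/300000000 = 5.33333e-05 s.
t_prop = 196/2.22e+08 = 8.82883e-07 s; RTT = 1.76577e-06 s.
Cycle = t_tx + RTT = 5.50991e-05 s.
Throughput = L / cycle = 16000 / 5.50991e-05 = 290 Mbps.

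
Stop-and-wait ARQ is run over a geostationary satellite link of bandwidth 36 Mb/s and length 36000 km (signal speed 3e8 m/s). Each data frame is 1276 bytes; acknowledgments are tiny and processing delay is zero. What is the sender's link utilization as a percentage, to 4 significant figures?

t_tx = L/R = 10208/36000000 = 0.000283556 s.
t_prop = 36000000/300000000 = 0.12 s; RTT = 0.24 s.
Cycle = t_tx + RTT = 0.240284 s.
Utilization = t_tx / cycle = 0.000283556/0.240284 = 0.1180 %.

0.1180 %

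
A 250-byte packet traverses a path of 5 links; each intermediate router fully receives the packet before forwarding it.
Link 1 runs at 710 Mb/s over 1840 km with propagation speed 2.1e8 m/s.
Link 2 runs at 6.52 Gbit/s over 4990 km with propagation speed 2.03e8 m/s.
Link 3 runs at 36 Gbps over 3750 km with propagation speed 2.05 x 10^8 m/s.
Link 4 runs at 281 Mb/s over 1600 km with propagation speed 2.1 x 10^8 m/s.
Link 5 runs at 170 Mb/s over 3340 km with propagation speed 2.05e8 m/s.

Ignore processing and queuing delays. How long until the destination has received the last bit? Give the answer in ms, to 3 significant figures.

L = 250 × 8 = 2000 bits.
Transmission delays (L/R per hop): 0.0028169, 0.000306748, 5.55556e-05, 0.00711744, 0.0117647 ms; sum = 0.0220613 ms.
Propagation delays (d/s per hop): 8.7619, 24.5813, 18.2927, 7.61905, 16.2927 ms; sum = 75.5476 ms.
End-to-end = 75.6 ms.

75.6 ms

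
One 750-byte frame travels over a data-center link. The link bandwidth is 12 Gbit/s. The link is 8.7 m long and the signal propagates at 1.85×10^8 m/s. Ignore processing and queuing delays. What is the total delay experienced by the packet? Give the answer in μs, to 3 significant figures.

0.547 μs

L = 750 × 8 = 6000 bits.
Transmission delay = L/R = 6000 / 12000000000 = 0.5 μs.
Propagation delay = d/s = 8.7 m / 185000000 m/s = 0.047027 μs.
Total = 0.547 μs.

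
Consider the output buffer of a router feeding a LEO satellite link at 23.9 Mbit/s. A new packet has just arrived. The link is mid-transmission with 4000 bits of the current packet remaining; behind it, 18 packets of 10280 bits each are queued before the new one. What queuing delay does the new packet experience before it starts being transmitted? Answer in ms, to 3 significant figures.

Each queued packet: L/R = 10280/23900000 = 0.430126 ms.
18 queued → 7.74226 ms.
Plus remaining 4000 bits of current packet: 0.167364 ms.
Queuing delay = 7.91 ms.

7.91 ms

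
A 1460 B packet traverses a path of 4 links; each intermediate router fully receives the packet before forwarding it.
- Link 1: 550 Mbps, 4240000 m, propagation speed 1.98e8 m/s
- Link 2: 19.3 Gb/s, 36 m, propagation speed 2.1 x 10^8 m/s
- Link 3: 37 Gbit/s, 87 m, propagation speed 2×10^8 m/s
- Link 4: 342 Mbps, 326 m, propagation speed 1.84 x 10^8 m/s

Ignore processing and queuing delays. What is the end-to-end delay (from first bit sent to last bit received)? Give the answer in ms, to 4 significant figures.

L = 1460 × 8 = 11680 bits.
Transmission delays (L/R per hop): 0.0212364, 0.000605181, 0.000315676, 0.034152 ms; sum = 0.0563093 ms.
Propagation delays (d/s per hop): 21.4141, 0.000171429, 0.000435, 0.00177174 ms; sum = 21.4165 ms.
End-to-end = 21.47 ms.

21.47 ms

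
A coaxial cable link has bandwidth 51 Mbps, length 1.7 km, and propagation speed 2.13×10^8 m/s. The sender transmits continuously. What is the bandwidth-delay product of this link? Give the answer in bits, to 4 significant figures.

Propagation delay = 1700 / 213000000 = 7.98122e-06 s.
BDP = R × t_prop = 51000000 × 7.98122e-06 = 407.042 bits.

407.0 bits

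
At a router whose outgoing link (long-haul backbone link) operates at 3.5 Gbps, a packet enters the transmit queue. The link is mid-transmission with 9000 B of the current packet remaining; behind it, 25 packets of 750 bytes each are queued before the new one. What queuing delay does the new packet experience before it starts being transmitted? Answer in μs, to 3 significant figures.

63.4 μs

Each queued packet: L/R = 6000/3500000000 = 1.71429 μs.
25 queued → 42.8571 μs.
Plus remaining 72000 bits of current packet: 20.5714 μs.
Queuing delay = 63.4 μs.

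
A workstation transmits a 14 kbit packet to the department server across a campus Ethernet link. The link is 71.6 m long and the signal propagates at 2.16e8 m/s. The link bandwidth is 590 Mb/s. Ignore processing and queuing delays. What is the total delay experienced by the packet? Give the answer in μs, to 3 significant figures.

L = 14000 bits.
Transmission delay = L/R = 14000 / 590000000 = 23.7288 μs.
Propagation delay = d/s = 71.6 m / 216000000 m/s = 0.331481 μs.
Total = 24.1 μs.

24.1 μs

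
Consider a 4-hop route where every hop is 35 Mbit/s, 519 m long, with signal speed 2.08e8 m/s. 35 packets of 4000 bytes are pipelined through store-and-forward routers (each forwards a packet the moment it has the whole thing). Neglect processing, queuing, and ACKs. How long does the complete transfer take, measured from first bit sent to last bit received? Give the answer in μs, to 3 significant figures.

Per-hop transmission t_tx = L/R = 32000/35000000 = 914.286 μs.
Per-hop propagation t_prop = 519/208000000 = 2.49519 μs.
Pipeline fill: first packet needs 4·t_tx to clear all hops; remaining 34 packets each add one t_tx.
Total = (4+35-1)·t_tx + 4·t_prop = 38·914.286 + 4·2.49519 = 34800 μs.

34800 μs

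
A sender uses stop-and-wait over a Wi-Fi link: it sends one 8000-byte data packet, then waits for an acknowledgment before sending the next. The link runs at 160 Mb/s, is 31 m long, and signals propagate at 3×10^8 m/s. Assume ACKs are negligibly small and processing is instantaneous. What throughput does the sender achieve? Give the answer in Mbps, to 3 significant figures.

160 Mbps

t_tx = L/R = 64000/160000000 = 0.0004 s.
t_prop = 31/300000000 = 1.03333e-07 s; RTT = 2.06667e-07 s.
Cycle = t_tx + RTT = 0.000400207 s.
Throughput = L / cycle = 64000 / 0.000400207 = 160 Mbps.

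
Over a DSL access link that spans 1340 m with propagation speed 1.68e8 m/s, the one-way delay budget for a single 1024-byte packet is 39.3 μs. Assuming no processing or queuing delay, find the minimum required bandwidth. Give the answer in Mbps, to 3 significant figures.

L = 8192 bits.
Propagation delay = 1340 / 168000000 = 7.97619 μs.
Transmission budget = 39.3 − 7.97619 = 31.3238 μs.
R ≥ L / t_tx = 8192 bits / 3.13238e-05 s = 262 Mbps.

262 Mbps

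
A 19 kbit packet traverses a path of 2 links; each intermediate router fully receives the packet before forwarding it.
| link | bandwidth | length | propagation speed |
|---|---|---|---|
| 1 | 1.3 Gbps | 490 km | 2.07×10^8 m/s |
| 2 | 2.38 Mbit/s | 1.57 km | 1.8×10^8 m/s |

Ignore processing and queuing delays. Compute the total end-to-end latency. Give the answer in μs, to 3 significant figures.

10400 μs

L = 19000 bits.
Transmission delays (L/R per hop): 14.6154, 7983.19 μs; sum = 7997.81 μs.
Propagation delays (d/s per hop): 2367.15, 8.72222 μs; sum = 2375.87 μs.
End-to-end = 10400 μs.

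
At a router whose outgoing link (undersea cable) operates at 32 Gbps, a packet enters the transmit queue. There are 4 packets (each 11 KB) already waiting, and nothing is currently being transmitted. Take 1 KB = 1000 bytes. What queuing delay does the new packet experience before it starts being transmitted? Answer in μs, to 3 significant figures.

11.0 μs

Each queued packet: L/R = 88000/32000000000 = 2.75 μs.
4 queued → 11 μs.
Queuing delay = 11.0 μs.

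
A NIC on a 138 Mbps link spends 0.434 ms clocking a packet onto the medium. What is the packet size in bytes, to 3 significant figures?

L = R × t_tx = 138000000 b/s × 0.000434 s = 59892 bits.
In bytes: 59892 / 8 = 7490 bytes.

7490 bytes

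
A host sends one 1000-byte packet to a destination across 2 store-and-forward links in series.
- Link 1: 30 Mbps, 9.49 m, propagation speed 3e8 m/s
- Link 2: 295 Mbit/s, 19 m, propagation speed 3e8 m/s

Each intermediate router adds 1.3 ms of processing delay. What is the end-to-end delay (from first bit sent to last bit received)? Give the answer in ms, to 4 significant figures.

L = 1000 × 8 = 8000 bits.
Transmission delays (L/R per hop): 0.266667, 0.0271186 ms; sum = 0.293785 ms.
Propagation delays (d/s per hop): 3.16333e-05, 6.33333e-05 ms; sum = 9.49667e-05 ms.
Processing at 1 router(s): 1 × 1.3 ms = 1.3 ms.
End-to-end = 1.594 ms.

1.594 ms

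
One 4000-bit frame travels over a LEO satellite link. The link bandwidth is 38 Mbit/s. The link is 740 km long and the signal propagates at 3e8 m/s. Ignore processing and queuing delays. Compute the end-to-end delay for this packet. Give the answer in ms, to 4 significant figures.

Transmission delay = L/R = 4000 / 38000000 = 0.105263 ms.
Propagation delay = d/s = 740000 m / 300000000 m/s = 2.46667 ms.
Total = 2.572 ms.

2.572 ms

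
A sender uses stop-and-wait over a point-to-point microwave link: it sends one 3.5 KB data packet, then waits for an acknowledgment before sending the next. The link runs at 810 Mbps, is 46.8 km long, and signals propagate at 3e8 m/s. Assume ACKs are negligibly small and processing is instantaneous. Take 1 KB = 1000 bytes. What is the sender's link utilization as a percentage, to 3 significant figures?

9.97 %

t_tx = L/R = 28000/810000000 = 3.45679e-05 s.
t_prop = 46800/300000000 = 0.000156 s; RTT = 0.000312 s.
Cycle = t_tx + RTT = 0.000346568 s.
Utilization = t_tx / cycle = 3.45679e-05/0.000346568 = 9.97 %.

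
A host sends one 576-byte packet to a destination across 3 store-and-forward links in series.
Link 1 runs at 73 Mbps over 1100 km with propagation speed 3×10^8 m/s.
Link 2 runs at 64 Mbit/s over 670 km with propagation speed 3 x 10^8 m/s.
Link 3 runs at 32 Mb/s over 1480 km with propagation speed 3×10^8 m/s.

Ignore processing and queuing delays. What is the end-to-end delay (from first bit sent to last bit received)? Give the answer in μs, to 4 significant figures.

L = 576 × 8 = 4608 bits.
Transmission delays (L/R per hop): 63.1233, 72, 144 μs; sum = 279.123 μs.
Propagation delays (d/s per hop): 3666.67, 2233.33, 4933.33 μs; sum = 10833.3 μs.
End-to-end = 11110 μs.

11110 μs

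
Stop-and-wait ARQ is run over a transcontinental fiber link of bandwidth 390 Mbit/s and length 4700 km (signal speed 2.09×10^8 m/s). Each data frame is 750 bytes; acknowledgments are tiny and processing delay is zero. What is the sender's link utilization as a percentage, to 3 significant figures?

0.0342 %

t_tx = L/R = 6000/390000000 = 1.53846e-05 s.
t_prop = 4700000/209000000 = 0.022488 s; RTT = 0.0449761 s.
Cycle = t_tx + RTT = 0.0449915 s.
Utilization = t_tx / cycle = 1.53846e-05/0.0449915 = 0.0342 %.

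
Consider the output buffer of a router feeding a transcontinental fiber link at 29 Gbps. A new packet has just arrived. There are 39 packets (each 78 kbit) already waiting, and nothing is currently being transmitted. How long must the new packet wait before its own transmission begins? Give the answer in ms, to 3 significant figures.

0.105 ms

Each queued packet: L/R = 78000/29000000000 = 0.00268966 ms.
39 queued → 0.104897 ms.
Queuing delay = 0.105 ms.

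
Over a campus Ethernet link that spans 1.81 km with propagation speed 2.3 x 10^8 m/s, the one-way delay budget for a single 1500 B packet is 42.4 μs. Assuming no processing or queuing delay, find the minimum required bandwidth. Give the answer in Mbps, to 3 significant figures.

348 Mbps

L = 12000 bits.
Propagation delay = 1810 / 2.3e+08 = 7.86957 μs.
Transmission budget = 42.4 − 7.86957 = 34.5304 μs.
R ≥ L / t_tx = 12000 bits / 3.45304e-05 s = 348 Mbps.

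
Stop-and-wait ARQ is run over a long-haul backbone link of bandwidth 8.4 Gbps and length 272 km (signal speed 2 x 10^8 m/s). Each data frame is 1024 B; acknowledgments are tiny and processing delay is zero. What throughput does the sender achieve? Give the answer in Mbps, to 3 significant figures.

t_tx = L/R = 8192/8400000000 = 9.75238e-07 s.
t_prop = 272000/200000000 = 0.00136 s; RTT = 0.00272 s.
Cycle = t_tx + RTT = 0.00272098 s.
Throughput = L / cycle = 8192 / 0.00272098 = 3.01 Mbps.

3.01 Mbps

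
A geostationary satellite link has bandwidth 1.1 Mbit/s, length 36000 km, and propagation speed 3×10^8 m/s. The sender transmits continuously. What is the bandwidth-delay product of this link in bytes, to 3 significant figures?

Propagation delay = 36000000 / 300000000 = 0.12 s.
BDP = R × t_prop = 1100000 × 0.12 = 132000 bits.
In bytes: 132000/8 = 16500 bytes.

16500 bytes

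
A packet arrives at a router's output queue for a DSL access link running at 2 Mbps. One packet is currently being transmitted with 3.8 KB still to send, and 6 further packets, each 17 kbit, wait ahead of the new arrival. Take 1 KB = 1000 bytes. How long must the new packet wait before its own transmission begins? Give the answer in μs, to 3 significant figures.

66200 μs

Each queued packet: L/R = 17000/2000000 = 8500 μs.
6 queued → 51000 μs.
Plus remaining 30400 bits of current packet: 15200 μs.
Queuing delay = 66200 μs.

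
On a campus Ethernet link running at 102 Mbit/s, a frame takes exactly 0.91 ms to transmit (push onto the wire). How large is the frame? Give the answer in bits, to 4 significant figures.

92820 bits

L = R × t_tx = 102000000 b/s × 0.00091 s = 92820 bits.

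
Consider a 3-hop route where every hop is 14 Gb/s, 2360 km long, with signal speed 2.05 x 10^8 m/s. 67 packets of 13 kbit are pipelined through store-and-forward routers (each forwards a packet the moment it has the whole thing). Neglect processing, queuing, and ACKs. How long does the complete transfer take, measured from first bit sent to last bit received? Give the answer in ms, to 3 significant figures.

Per-hop transmission t_tx = L/R = 13000/14000000000 = 0.000928571 ms.
Per-hop propagation t_prop = 2360000/2.05e+08 = 11.5122 ms.
Pipeline fill: first packet needs 3·t_tx to clear all hops; remaining 66 packets each add one t_tx.
Total = (3+67-1)·t_tx + 3·t_prop = 69·0.000928571 + 3·11.5122 = 34.6 ms.

34.6 ms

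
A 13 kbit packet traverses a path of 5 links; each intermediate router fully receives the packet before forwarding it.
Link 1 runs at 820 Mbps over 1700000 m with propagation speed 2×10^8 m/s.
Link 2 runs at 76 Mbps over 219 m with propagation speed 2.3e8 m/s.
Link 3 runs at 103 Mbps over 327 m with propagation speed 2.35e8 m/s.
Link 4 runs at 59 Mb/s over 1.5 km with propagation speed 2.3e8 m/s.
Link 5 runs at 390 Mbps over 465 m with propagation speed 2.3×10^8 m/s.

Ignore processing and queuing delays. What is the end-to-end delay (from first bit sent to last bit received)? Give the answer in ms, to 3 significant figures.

9.08 ms

L = 13000 bits.
Transmission delays (L/R per hop): 0.0158537, 0.171053, 0.126214, 0.220339, 0.0333333 ms; sum = 0.566792 ms.
Propagation delays (d/s per hop): 8.5, 0.000952174, 0.00139149, 0.00652174, 0.00202174 ms; sum = 8.51089 ms.
End-to-end = 9.08 ms.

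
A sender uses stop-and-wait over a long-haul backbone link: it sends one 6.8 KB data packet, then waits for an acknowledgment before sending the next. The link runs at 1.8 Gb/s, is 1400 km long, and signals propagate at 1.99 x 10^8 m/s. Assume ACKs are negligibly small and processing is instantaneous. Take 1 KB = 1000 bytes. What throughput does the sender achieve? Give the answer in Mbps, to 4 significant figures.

t_tx = L/R = 54400/1800000000 = 3.02222e-05 s.
t_prop = 1400000/199000000 = 0.00703518 s; RTT = 0.0140704 s.
Cycle = t_tx + RTT = 0.0141006 s.
Throughput = L / cycle = 54400 / 0.0141006 = 3.858 Mbps.

3.858 Mbps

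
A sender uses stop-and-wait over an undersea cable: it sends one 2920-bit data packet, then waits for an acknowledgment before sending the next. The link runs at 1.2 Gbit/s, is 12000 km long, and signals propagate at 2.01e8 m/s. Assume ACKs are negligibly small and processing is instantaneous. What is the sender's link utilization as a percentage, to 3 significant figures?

0.00204 %

t_tx = L/R = 2920/1200000000 = 2.43333e-06 s.
t_prop = 12000000/2.01e+08 = 0.0597015 s; RTT = 0.119403 s.
Cycle = t_tx + RTT = 0.119405 s.
Utilization = t_tx / cycle = 2.43333e-06/0.119405 = 0.00204 %.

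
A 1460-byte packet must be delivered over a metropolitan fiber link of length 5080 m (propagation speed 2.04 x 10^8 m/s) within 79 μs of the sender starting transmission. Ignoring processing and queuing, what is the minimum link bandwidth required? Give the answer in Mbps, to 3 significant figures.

L = 11680 bits.
Propagation delay = 5080 / 204000000 = 24.902 μs.
Transmission budget = 79 − 24.902 = 54.098 μs.
R ≥ L / t_tx = 11680 bits / 5.4098e-05 s = 216 Mbps.

216 Mbps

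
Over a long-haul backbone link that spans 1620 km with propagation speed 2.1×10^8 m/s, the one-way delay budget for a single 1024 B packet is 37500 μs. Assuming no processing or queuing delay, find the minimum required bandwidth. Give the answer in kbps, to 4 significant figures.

L = 8192 bits.
Propagation delay = 1620000 / 210000000 = 7714.29 μs.
Transmission budget = 37500 − 7714.29 = 29785.7 μs.
R ≥ L / t_tx = 8192 bits / 0.0297857 s = 275.0 kbps.

275.0 kbps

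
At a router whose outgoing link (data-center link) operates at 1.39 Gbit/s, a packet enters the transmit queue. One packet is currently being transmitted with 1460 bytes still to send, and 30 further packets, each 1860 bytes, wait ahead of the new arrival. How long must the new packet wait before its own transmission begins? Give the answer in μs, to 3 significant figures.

Each queued packet: L/R = 14880/1390000000 = 10.705 μs.
30 queued → 321.151 μs.
Plus remaining 11680 bits of current packet: 8.40288 μs.
Queuing delay = 330 μs.

330 μs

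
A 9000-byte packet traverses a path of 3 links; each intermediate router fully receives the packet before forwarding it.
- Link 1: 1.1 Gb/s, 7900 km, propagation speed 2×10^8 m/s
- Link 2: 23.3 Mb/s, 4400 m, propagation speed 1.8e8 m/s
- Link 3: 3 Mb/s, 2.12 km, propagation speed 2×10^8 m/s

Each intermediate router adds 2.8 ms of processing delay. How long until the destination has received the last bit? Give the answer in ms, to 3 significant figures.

72.3 ms

L = 9000 × 8 = 72000 bits.
Transmission delays (L/R per hop): 0.0654545, 3.09013, 24 ms; sum = 27.1556 ms.
Propagation delays (d/s per hop): 39.5, 0.0244444, 0.0106 ms; sum = 39.535 ms.
Processing at 2 router(s): 2 × 2.8 ms = 5.6 ms.
End-to-end = 72.3 ms.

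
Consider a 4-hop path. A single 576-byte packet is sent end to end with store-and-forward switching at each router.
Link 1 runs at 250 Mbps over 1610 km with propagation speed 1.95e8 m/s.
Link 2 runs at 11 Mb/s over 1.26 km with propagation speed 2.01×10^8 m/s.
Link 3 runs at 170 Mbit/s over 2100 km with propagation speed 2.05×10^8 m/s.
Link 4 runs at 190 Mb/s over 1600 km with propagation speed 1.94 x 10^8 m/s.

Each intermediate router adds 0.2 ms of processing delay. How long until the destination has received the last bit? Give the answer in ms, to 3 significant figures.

27.8 ms

L = 576 × 8 = 4608 bits.
Transmission delays (L/R per hop): 0.018432, 0.418909, 0.0271059, 0.0242526 ms; sum = 0.4887 ms.
Propagation delays (d/s per hop): 8.25641, 0.00626866, 10.2439, 8.24742 ms; sum = 26.754 ms.
Processing at 3 router(s): 3 × 0.2 ms = 0.6 ms.
End-to-end = 27.8 ms.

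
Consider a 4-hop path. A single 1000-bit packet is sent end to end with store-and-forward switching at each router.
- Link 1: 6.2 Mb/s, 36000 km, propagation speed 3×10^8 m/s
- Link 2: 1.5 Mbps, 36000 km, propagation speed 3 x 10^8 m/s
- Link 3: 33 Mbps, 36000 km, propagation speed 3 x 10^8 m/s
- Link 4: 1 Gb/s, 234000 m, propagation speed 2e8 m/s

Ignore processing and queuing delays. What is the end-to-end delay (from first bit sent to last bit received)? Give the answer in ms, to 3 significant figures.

Transmission delays (L/R per hop): 0.16129, 0.666667, 0.030303, 0.001 ms; sum = 0.85926 ms.
Propagation delays (d/s per hop): 120, 120, 120, 1.17 ms; sum = 361.17 ms.
End-to-end = 362 ms.

362 ms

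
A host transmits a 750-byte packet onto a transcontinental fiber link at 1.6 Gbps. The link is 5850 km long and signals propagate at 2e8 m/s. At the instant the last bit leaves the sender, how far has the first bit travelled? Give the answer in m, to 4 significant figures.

750.0 m

t_tx = L/R = 6000/1600000000 = 3.75e-06 s.
Distance = s × t_tx = 200000000 × 3.75e-06 = 750.0 m.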